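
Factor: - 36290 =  - 2^1*5^1*19^1*191^1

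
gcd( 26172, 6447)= 3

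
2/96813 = 2/96813=0.00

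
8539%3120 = 2299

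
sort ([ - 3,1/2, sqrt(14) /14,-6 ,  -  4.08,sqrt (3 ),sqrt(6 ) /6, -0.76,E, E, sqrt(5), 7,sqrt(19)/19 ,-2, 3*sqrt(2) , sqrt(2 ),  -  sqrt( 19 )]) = [ - 6, - sqrt(19), - 4.08, - 3,-2, - 0.76,sqrt( 19)/19,sqrt( 14 ) /14, sqrt(6)/6, 1/2,sqrt(2),sqrt( 3), sqrt( 5),E,E,3*sqrt( 2 ),7 ] 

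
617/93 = 617/93  =  6.63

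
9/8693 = 9/8693 = 0.00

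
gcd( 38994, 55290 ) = 582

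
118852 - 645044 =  - 526192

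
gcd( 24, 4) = 4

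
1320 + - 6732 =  - 5412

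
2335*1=2335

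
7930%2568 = 226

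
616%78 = 70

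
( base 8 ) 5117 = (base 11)1a8a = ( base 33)2DW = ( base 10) 2639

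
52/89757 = 52/89757 = 0.00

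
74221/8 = 9277+5/8= 9277.62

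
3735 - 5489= - 1754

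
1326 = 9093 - 7767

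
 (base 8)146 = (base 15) 6C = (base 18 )5c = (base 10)102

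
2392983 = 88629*27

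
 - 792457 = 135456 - 927913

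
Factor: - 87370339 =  - 7^1*251^1*49727^1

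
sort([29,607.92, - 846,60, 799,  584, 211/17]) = [ - 846,  211/17,29,60,  584, 607.92,799 ]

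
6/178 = 3/89 = 0.03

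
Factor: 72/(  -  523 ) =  -2^3*3^2*523^( - 1 ) 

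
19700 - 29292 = -9592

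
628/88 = 157/22 = 7.14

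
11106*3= 33318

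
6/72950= 3/36475 = 0.00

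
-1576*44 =-69344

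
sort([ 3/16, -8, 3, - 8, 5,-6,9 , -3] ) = [ - 8, - 8 ,-6, - 3, 3/16,3, 5,  9] 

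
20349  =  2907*7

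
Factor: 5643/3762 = 2^( - 1) * 3^1 =3/2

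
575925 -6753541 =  - 6177616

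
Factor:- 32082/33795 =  - 2^1*3^( - 1 )*5^( - 1) * 751^(-1 )*5347^1=- 10694/11265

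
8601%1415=111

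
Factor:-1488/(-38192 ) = 3/77=3^1*7^(-1 )*11^(  -  1 ) 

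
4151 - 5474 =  - 1323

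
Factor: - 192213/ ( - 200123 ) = 3^5*11^(-1)*23^ ( - 1) =243/253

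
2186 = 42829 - 40643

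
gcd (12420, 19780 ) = 460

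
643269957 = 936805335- 293535378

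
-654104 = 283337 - 937441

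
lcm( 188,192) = 9024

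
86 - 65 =21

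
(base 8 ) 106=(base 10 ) 70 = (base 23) 31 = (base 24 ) 2M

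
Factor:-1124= - 2^2*281^1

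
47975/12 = 47975/12 = 3997.92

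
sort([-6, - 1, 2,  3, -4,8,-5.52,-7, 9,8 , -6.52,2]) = [ - 7,-6.52 , - 6, - 5.52 ,-4,-1, 2, 2,3,  8, 8,9]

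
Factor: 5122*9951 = 50969022 = 2^1*3^1 * 13^1*31^1*107^1*197^1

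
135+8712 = 8847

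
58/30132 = 29/15066 =0.00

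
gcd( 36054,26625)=3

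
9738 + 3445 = 13183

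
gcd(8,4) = 4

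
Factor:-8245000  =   - 2^3*5^4 *17^1* 97^1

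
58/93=58/93 = 0.62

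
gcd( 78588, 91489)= 1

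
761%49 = 26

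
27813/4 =6953 + 1/4= 6953.25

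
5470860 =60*91181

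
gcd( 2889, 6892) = 1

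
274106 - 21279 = 252827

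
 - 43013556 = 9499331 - 52512887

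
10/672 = 5/336 = 0.01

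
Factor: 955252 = 2^2* 131^1*1823^1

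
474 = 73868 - 73394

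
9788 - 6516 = 3272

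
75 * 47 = 3525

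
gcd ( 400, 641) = 1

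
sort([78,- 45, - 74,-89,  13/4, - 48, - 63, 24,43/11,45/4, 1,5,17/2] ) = [ - 89, - 74, - 63, - 48, - 45,1, 13/4,43/11 , 5,  17/2,45/4 , 24,78 ] 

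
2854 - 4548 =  - 1694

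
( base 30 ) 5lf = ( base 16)1419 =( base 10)5145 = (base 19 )E4F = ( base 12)2B89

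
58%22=14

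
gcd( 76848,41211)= 3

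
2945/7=420+5/7 = 420.71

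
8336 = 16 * 521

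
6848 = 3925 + 2923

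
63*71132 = 4481316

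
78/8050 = 39/4025 = 0.01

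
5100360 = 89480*57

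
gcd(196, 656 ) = 4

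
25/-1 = - 25 + 0/1 = - 25.00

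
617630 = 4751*130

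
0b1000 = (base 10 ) 8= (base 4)20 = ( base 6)12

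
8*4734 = 37872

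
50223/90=558 + 1/30 = 558.03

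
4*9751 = 39004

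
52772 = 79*668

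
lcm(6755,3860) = 27020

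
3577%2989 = 588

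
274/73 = 274/73 = 3.75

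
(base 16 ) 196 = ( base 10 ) 406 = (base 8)626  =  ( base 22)IA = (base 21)J7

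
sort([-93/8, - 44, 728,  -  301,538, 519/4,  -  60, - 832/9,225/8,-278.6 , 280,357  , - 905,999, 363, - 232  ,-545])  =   [-905,  -  545, - 301,-278.6 , - 232,-832/9, - 60, - 44, -93/8,225/8, 519/4,280,357 , 363,538,728,999]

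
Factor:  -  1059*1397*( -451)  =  667219773 =3^1*11^2*41^1*127^1*353^1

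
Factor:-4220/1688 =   -  5/2 = -2^( - 1 )*5^1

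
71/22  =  3 + 5/22 = 3.23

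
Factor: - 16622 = - 2^1*8311^1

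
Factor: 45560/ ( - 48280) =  - 67/71 = - 67^1*71^( -1 ) 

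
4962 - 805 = 4157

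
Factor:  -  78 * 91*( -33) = 2^1*3^2*7^1 * 11^1*13^2 = 234234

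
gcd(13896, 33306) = 6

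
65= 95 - 30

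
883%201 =79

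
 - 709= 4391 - 5100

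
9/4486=9/4486 = 0.00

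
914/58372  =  457/29186 = 0.02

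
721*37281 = 26879601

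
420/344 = 105/86 = 1.22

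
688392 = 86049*8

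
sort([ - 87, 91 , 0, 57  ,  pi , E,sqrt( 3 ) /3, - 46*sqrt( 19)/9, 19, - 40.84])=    [ - 87, - 40.84, - 46 * sqrt( 19 )/9, 0,sqrt( 3 ) /3, E, pi, 19,  57, 91]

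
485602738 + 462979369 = 948582107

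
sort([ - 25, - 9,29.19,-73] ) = [ - 73, - 25, - 9, 29.19] 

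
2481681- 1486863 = 994818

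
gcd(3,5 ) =1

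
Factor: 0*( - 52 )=0 = 0^1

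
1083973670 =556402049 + 527571621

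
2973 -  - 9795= 12768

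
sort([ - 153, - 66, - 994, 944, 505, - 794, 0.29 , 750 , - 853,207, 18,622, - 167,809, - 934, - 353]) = [ - 994, - 934, -853, - 794,- 353, - 167, - 153, - 66, 0.29,18,207,505, 622, 750, 809, 944 ] 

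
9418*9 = 84762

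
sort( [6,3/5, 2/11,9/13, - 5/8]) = [ - 5/8, 2/11, 3/5,  9/13, 6]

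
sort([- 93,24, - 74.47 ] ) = [ - 93, - 74.47,24]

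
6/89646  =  1/14941= 0.00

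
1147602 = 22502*51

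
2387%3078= 2387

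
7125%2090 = 855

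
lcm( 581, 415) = 2905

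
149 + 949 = 1098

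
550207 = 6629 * 83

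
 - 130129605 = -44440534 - 85689071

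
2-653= - 651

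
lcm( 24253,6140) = 485060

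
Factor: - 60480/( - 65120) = 378/407 = 2^1*3^3 *7^1*11^( - 1)*37^( - 1)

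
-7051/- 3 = 2350 + 1/3 = 2350.33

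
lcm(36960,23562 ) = 1884960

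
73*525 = 38325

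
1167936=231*5056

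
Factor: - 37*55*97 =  - 5^1*11^1 * 37^1*97^1 = -  197395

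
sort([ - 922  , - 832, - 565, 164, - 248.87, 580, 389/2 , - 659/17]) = [  -  922,-832, - 565, - 248.87, - 659/17,164,389/2, 580]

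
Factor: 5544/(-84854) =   -  36/551 = - 2^2 * 3^2*19^( - 1)*29^( - 1)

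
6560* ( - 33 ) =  - 216480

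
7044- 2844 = 4200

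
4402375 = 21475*205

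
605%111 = 50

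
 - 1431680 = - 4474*320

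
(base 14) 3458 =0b10001110000110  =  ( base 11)6918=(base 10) 9094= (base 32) 8s6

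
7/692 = 7/692 =0.01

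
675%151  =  71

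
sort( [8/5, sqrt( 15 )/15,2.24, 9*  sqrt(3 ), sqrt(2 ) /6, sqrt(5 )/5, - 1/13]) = [-1/13,sqrt(2 )/6, sqrt( 15 )/15,  sqrt(5)/5, 8/5, 2.24  ,  9*sqrt( 3) ]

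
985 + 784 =1769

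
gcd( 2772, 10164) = 924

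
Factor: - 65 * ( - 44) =2^2*5^1*11^1*13^1= 2860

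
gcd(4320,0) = 4320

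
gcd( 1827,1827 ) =1827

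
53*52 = 2756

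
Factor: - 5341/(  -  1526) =7/2 = 2^(  -  1)*7^1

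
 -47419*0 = 0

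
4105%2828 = 1277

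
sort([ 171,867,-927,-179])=[ - 927, - 179, 171,867 ]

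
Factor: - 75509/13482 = -2^( - 1 )*3^ ( - 2)*7^1*23^1*67^1*107^( - 1) = - 10787/1926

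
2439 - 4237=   -  1798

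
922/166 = 5 + 46/83 =5.55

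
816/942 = 136/157= 0.87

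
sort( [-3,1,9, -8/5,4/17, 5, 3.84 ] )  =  [ - 3,-8/5,4/17, 1,3.84, 5, 9 ] 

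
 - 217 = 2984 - 3201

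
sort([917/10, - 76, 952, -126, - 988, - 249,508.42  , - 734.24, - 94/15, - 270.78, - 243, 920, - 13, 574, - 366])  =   [ - 988 , - 734.24, - 366, - 270.78,  -  249 ,  -  243, - 126, - 76, - 13, - 94/15,917/10, 508.42,574, 920,952]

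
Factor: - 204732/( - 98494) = 2^1*3^2*11^( - 1 )*  37^ ( - 1)*47^1 = 846/407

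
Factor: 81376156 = 2^2*20344039^1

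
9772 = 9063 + 709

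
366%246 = 120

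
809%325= 159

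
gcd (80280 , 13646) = 2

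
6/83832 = 1/13972 = 0.00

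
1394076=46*30306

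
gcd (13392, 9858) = 186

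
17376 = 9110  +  8266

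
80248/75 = 1069+73/75 = 1069.97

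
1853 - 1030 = 823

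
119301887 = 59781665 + 59520222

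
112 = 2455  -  2343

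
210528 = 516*408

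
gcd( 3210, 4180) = 10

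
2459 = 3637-1178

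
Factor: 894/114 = 19^( - 1) * 149^1 = 149/19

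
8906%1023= 722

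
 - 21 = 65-86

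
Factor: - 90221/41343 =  - 3^( - 1)*83^1 * 1087^1*13781^( - 1) 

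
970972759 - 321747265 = 649225494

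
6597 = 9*733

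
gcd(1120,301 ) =7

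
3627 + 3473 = 7100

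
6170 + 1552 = 7722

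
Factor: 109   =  109^1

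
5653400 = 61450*92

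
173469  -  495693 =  - 322224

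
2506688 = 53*47296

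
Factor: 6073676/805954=3036838/402977= 2^1*7^1*271^( - 1)*1487^( - 1) * 216917^1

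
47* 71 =3337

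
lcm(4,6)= 12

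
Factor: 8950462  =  2^1*233^1*19207^1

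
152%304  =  152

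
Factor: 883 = 883^1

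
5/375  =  1/75 = 0.01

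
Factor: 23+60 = 83 = 83^1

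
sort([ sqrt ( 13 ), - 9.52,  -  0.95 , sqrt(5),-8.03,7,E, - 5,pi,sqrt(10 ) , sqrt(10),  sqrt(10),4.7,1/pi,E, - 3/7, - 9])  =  [-9.52,-9, - 8.03, - 5, - 0.95,-3/7 , 1/pi,sqrt( 5),E,E,pi,sqrt(10 ),sqrt( 10 ),sqrt( 10),sqrt(13 ),4.7,7]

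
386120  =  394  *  980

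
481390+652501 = 1133891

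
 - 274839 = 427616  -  702455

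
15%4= 3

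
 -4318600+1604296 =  - 2714304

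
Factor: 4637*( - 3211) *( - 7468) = 111194091476 = 2^2*13^2*19^1*1867^1*4637^1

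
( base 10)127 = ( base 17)78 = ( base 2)1111111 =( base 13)9A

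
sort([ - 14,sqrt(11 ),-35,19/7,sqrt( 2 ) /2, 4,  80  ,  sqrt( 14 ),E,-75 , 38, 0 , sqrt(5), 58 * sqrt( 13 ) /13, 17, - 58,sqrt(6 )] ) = [-75,  -  58,-35, - 14, 0,sqrt( 2 ) /2,sqrt( 5),sqrt (6),19/7 , E, sqrt(11), sqrt( 14),4,58*sqrt( 13 ) /13, 17, 38,80]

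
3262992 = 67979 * 48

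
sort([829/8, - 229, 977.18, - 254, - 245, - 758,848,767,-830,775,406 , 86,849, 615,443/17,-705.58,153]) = [ - 830, - 758, - 705.58, - 254, - 245,  -  229, 443/17,86,829/8,153,406,615,767, 775,848, 849,977.18 ] 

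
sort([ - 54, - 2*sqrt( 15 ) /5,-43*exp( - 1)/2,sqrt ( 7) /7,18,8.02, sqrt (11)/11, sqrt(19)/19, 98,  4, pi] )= [ - 54, - 43*exp( - 1 ) /2, - 2*sqrt(15) /5,  sqrt(19)/19, sqrt(11)/11, sqrt(7)/7,pi,4, 8.02,  18, 98]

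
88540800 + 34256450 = 122797250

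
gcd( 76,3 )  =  1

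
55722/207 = 269  +  13/69 = 269.19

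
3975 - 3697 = 278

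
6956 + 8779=15735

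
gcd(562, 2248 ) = 562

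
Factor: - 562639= - 7^1*11^1*7307^1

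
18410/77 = 239  +  1/11 = 239.09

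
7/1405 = 7/1405 = 0.00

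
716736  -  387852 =328884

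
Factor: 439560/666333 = 440/667 = 2^3*5^1 * 11^1 * 23^( - 1)*29^( - 1)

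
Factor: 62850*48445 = 3044768250 = 2^1*3^1 *5^3*419^1*9689^1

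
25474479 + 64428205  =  89902684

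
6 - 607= -601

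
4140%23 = 0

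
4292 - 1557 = 2735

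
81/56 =81/56 =1.45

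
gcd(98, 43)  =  1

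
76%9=4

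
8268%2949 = 2370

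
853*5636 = 4807508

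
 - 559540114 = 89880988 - 649421102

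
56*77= 4312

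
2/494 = 1/247 = 0.00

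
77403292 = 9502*8146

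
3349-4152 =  - 803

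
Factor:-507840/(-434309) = 2^6*3^1*5^1*821^( -1) = 960/821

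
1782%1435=347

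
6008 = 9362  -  3354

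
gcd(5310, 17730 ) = 90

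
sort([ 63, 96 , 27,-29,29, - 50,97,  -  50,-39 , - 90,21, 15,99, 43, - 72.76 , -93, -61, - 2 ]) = [- 93, -90,-72.76 , - 61,-50,-50,-39,- 29,-2,15, 21,27, 29,43,63, 96,97, 99] 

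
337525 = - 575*( - 587 ) 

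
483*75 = 36225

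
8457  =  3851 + 4606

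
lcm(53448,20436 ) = 694824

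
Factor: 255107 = 255107^1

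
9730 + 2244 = 11974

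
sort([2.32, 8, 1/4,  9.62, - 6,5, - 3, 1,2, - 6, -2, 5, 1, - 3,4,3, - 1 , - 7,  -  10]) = [ - 10,-7, - 6, - 6, - 3, - 3,-2 , - 1,1/4, 1,1, 2, 2.32, 3,4, 5, 5, 8, 9.62 ] 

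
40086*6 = 240516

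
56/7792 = 7/974 = 0.01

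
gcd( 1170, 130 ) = 130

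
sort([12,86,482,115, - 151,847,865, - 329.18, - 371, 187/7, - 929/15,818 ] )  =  [-371, - 329.18, - 151, -929/15, 12,187/7,86,115 , 482,818,847,865] 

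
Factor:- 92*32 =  - 2944 = - 2^7*23^1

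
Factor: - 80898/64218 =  - 97/77= - 7^( - 1 )*11^( - 1 )*97^1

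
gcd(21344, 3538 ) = 58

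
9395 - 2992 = 6403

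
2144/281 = 7+ 177/281 =7.63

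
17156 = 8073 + 9083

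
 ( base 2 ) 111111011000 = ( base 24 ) 710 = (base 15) 1306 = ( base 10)4056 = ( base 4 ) 333120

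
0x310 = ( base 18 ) 27a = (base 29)r1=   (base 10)784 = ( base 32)OG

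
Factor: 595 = 5^1*7^1*17^1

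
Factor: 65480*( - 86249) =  - 5647584520 = - 2^3*5^1*1637^1*86249^1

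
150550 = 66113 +84437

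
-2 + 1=-1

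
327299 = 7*46757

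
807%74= 67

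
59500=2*29750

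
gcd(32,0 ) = 32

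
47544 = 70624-23080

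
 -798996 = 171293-970289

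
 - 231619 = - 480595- - 248976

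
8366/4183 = 2= 2.00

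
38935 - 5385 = 33550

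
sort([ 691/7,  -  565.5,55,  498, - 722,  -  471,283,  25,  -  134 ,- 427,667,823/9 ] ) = [  -  722,-565.5,  -  471, -427 , - 134, 25,  55,  823/9 , 691/7,283,  498  ,  667]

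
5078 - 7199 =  - 2121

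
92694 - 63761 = 28933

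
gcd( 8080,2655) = 5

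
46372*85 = 3941620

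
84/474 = 14/79= 0.18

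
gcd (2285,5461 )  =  1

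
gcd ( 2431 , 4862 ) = 2431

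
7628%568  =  244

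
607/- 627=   -  607/627 = - 0.97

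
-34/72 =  - 1 + 19/36 =- 0.47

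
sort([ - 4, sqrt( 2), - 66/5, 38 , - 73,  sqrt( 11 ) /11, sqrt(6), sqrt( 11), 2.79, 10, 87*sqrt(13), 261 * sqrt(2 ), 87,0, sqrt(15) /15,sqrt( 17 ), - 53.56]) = [ - 73,-53.56,  -  66/5, - 4, 0, sqrt( 15 ) /15, sqrt(11)/11 , sqrt ( 2 ), sqrt(6 ),2.79, sqrt(  11),sqrt( 17 ),10, 38,  87,87*sqrt( 13), 261*sqrt( 2 ) ]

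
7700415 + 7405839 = 15106254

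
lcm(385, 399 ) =21945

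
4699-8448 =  - 3749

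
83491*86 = 7180226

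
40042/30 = 1334 + 11/15 = 1334.73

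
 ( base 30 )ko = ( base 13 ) 390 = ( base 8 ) 1160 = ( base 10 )624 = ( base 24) 120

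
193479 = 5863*33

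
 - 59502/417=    - 19834/139   =  - 142.69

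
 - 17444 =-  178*98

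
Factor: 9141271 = 9141271^1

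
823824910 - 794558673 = 29266237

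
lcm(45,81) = 405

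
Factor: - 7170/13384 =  - 15/28 = - 2^( - 2)*3^1 * 5^1*7^(-1 )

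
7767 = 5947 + 1820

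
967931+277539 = 1245470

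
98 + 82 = 180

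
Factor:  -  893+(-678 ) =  - 1571 = - 1571^1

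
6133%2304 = 1525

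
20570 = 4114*5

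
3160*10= 31600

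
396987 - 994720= - 597733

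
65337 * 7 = 457359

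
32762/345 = 94  +  332/345 = 94.96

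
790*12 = 9480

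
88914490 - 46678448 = 42236042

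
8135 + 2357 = 10492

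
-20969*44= -922636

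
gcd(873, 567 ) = 9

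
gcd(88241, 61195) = 1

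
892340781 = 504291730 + 388049051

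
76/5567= 4/293=0.01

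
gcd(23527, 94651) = 1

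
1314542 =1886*697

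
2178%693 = 99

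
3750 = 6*625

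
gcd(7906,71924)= 2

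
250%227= 23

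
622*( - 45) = - 27990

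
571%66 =43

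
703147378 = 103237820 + 599909558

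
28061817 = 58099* 483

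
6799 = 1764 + 5035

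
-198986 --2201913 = 2002927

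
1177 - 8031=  - 6854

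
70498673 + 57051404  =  127550077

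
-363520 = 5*( - 72704 )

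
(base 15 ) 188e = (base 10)5309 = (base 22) al7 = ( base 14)1d13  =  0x14bd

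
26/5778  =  13/2889 =0.00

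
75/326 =75/326 = 0.23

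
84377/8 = 84377/8= 10547.12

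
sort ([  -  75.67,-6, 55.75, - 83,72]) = [ - 83, - 75.67, - 6, 55.75,72]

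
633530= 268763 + 364767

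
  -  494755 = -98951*5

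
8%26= 8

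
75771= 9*8419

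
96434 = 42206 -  - 54228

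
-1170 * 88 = -102960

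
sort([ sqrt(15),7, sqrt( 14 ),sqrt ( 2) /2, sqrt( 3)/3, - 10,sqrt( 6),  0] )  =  [ - 10, 0,  sqrt( 3) /3, sqrt( 2 )/2, sqrt(6),  sqrt( 14),sqrt(15),7 ]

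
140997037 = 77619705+63377332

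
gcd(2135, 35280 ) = 35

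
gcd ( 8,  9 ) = 1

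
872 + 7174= 8046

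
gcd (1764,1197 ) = 63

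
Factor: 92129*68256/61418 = 3144178512/30709 = 2^4*3^3*7^( - 1 ) * 41^( - 1 )*79^1*107^ ( - 1)*181^1*509^1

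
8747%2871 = 134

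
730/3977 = 730/3977 = 0.18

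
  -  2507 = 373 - 2880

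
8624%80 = 64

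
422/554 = 211/277 = 0.76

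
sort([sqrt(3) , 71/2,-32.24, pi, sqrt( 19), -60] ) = [-60, - 32.24,sqrt(3),pi,sqrt( 19) , 71/2]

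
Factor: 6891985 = 5^1*1378397^1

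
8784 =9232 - 448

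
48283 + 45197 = 93480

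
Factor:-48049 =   -  48049^1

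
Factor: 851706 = 2^1*3^2 * 47317^1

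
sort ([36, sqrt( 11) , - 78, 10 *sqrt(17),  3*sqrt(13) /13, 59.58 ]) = [ - 78, 3 *sqrt( 13 )/13, sqrt(11 ) , 36,10*sqrt(17), 59.58]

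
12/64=3/16  =  0.19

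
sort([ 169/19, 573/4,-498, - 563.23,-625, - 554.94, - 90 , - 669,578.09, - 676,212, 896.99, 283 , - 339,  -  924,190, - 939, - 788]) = [ -939, -924, - 788, - 676,-669, - 625, - 563.23, - 554.94, - 498 , - 339, - 90,  169/19,573/4, 190,212, 283 , 578.09, 896.99 ] 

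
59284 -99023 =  - 39739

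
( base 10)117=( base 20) 5h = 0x75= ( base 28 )45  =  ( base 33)3I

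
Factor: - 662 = - 2^1*331^1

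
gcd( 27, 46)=1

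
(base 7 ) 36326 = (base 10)9428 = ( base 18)1b1e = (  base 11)70a1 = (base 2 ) 10010011010100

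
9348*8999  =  84122652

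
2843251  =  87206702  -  84363451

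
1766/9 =1766/9 = 196.22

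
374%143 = 88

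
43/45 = 43/45= 0.96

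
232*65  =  15080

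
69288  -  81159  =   - 11871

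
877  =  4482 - 3605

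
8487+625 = 9112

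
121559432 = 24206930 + 97352502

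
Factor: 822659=521^1*1579^1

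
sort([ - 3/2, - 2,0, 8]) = [  -  2, - 3/2 , 0,8]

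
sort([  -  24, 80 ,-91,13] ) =[ - 91, - 24,13,80 ]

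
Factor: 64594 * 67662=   4370559228 = 2^2*3^3*7^1 * 179^1*32297^1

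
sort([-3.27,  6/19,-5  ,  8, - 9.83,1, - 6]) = [ - 9.83,-6, - 5, - 3.27,6/19,1, 8]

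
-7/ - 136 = 7/136=0.05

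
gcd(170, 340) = 170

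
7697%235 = 177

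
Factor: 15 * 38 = 2^1*3^1*5^1* 19^1=570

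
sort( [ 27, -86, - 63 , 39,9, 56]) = [-86, - 63, 9,27,39, 56]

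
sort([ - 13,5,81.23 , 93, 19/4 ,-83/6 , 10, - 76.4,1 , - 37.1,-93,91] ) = [ - 93, - 76.4, - 37.1, - 83/6, - 13,1, 19/4,5 , 10,81.23,91,93] 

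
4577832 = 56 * 81747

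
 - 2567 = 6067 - 8634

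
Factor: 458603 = 19^1*24137^1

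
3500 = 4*875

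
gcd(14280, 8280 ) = 120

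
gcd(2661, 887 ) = 887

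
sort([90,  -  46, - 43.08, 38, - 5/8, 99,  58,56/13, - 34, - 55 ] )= [ - 55, - 46,-43.08, - 34 , - 5/8, 56/13,38, 58 , 90,99] 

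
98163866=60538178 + 37625688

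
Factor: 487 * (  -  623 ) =  -  7^1*89^1*487^1= -303401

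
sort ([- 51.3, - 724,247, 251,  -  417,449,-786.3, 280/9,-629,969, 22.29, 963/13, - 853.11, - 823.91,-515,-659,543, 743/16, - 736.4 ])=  [-853.11, - 823.91, - 786.3, - 736.4, - 724, - 659, - 629, - 515, - 417, -51.3,  22.29,  280/9,743/16,963/13 , 247, 251,  449,543, 969]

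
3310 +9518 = 12828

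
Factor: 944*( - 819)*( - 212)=163904832 =2^6*3^2*7^1 * 13^1 * 53^1 * 59^1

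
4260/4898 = 2130/2449=0.87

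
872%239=155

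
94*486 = 45684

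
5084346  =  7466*681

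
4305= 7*615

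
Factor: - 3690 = -2^1*3^2*5^1 *41^1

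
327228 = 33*9916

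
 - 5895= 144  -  6039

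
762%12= 6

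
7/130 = 7/130 = 0.05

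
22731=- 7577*( - 3)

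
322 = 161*2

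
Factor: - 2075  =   - 5^2 * 83^1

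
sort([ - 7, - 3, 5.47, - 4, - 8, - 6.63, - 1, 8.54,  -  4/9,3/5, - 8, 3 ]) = [ - 8, - 8, - 7,-6.63,  -  4 , - 3, - 1, - 4/9,3/5,3 , 5.47,  8.54 ]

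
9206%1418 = 698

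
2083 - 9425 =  - 7342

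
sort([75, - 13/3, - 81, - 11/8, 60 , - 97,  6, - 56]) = [ - 97, -81, - 56,-13/3, - 11/8,6,60, 75 ] 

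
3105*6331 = 19657755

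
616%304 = 8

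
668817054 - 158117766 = 510699288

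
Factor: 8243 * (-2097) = - 3^2 * 233^1*8243^1 = - 17285571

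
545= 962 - 417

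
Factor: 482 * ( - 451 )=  - 217382= - 2^1 * 11^1*41^1*241^1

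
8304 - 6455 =1849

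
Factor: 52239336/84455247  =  17413112/28151749 = 2^3* 19^( - 1 ) * 1481671^( - 1 )*2176639^1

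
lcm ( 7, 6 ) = 42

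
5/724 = 5/724 = 0.01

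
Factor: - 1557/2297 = -3^2*173^1*2297^( - 1 ) 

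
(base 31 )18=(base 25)1e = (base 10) 39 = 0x27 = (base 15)29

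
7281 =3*2427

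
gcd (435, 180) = 15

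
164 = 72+92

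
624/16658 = 312/8329=0.04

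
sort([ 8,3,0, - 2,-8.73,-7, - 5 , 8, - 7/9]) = [ - 8.73,  -  7,  -  5,-2,-7/9, 0, 3,8,8]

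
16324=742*22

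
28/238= 2/17 =0.12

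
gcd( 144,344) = 8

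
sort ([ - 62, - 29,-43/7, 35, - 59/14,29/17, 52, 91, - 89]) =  [ - 89,-62,-29, - 43/7,- 59/14,29/17 , 35,52,91] 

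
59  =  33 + 26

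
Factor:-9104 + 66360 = 57256 = 2^3*17^1*421^1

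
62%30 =2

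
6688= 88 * 76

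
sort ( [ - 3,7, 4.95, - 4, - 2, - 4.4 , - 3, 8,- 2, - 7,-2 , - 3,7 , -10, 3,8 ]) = [-10,  -  7, - 4.4, - 4 , - 3,  -  3, - 3,- 2, - 2,- 2, 3, 4.95, 7,7,  8 , 8] 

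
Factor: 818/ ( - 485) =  - 2^1*5^( - 1)*97^( - 1 )*409^1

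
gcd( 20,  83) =1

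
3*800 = 2400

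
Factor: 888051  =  3^1*296017^1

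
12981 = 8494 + 4487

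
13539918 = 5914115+7625803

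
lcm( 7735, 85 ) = 7735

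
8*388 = 3104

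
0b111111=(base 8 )77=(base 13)4b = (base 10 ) 63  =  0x3f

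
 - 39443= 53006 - 92449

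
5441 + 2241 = 7682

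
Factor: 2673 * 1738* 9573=44473037202  =  2^1 * 3^6*11^2*79^1*3191^1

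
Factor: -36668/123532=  -103^1*347^(-1 ) = - 103/347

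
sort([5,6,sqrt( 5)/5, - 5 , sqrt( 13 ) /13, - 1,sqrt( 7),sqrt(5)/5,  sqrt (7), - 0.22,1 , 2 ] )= [ - 5, - 1,  -  0.22,sqrt(13)/13,sqrt (5)/5,sqrt( 5 )/5,  1, 2,sqrt(7 ), sqrt ( 7 ),5, 6]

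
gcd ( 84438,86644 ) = 2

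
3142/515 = 3142/515 = 6.10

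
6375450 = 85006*75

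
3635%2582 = 1053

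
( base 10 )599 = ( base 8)1127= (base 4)21113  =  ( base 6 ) 2435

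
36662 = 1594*23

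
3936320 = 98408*40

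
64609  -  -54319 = 118928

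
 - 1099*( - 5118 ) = 5624682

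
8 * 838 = 6704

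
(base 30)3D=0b1100111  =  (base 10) 103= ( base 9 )124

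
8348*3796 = 31689008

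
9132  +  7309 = 16441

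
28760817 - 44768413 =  - 16007596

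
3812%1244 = 80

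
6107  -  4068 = 2039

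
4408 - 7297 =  - 2889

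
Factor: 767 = 13^1 *59^1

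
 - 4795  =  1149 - 5944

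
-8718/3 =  - 2906 = - 2906.00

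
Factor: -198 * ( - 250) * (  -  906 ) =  - 2^3*3^3  *5^3*11^1*151^1= -  44847000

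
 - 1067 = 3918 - 4985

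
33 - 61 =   -  28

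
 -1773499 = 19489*( - 91)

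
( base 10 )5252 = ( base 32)544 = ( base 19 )ea8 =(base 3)21012112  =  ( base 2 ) 1010010000100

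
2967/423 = 7 + 2/141 = 7.01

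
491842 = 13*37834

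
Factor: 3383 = 17^1 * 199^1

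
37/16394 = 37/16394 = 0.00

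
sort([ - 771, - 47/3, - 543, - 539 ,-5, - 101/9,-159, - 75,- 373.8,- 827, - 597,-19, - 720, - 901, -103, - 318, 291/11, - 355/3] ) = [-901, - 827, - 771, - 720,-597, - 543, - 539, - 373.8, - 318,-159  , - 355/3,  -  103, - 75, -19, -47/3,-101/9, - 5, 291/11] 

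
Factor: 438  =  2^1 * 3^1*73^1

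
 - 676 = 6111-6787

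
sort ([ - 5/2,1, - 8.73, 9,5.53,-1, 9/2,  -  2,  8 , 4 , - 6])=[ - 8.73, - 6, - 5/2,-2, - 1,1, 4,9/2,5.53,  8,9]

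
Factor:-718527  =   - 3^1 * 239509^1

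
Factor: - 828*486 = -2^3*3^7*23^1 = -402408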